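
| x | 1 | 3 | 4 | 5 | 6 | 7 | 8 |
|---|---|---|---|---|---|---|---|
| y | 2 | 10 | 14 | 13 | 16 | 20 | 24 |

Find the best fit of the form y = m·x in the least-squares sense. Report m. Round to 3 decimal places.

m = 2.905

Compute the Gram sums: Σx·x = 200.
Right-hand side: Σx·y = 581.
AᵀA·[m]ᵀ = Aᵀy becomes [[200]]·[m]ᵀ = [581]ᵀ.
m = 581/200 = 2.905.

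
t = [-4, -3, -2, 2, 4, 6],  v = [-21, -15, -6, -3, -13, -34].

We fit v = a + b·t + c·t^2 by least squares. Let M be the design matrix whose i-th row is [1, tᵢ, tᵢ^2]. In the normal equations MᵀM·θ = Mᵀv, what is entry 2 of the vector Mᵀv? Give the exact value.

-121

Entry 2 ↔ basis t, so (Mᵀv)_{2} = Σᵢ (t)·vᵢ = (-4)·(-21) + (-3)·(-15) + (-2)·(-6) + (2)·(-3) + (4)·(-13) + (6)·(-34) = -121.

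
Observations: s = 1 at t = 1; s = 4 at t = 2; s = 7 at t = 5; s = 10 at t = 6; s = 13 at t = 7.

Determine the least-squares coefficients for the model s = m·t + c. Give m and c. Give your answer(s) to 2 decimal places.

Forming MᵀM = [[115, 21]; [21, 5]] and Mᵀs = [195, 35]ᵀ gives MᵀM·[m, c]ᵀ = Mᵀs.
Determinant 115·5 − 21² = 134.
m = (195·5 − 21·35)/134 = 120/67; c = (115·35 − 21·195)/134 = -35/67.

m = 1.79, c = -0.52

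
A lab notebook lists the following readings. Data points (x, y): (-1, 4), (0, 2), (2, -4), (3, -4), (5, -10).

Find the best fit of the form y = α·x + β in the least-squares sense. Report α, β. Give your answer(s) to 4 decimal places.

α = -2.2982, β = 1.7368

From the data, Σx·x = 39, Σx = 9, Σ1 = 5.
Moment sums: Σx·y = -74, Σy = -12.
det = 39·5 − 9² = 114.
α = ((-74)·5 − 9·(-12))/114 = -131/57; β = (39·(-12) − 9·(-74))/114 = 33/19.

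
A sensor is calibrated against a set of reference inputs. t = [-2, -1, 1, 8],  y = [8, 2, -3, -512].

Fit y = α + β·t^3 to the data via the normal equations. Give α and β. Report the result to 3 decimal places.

α = -0.328, β = -0.999

Normal-equation sums: Σ1 = 4, Σt^3 = 504, Σt^3·t^3 = 262210.
And Σy = -505, Σt^3·y = -262213.
det = 4·262210 − 504² = 794824.
α = ((-505)·262210 − 504·(-262213))/794824 = -130349/397412; β = (4·(-262213) − 504·(-505))/794824 = -198583/198706.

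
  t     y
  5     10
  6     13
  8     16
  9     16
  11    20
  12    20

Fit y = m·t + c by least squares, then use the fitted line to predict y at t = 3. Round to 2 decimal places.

ŷ = 8.13

Forming MᵀM = [[471, 51]; [51, 6]] and Mᵀy = [860, 95]ᵀ gives MᵀM·[m, c]ᵀ = Mᵀy.
Eliminating c: 6·(row 1) − 51·(row 2) gives 225·m = 6·860 − 51·95 = 315, so m = 7/5.
Then c = (95 − 51·(7/5))/6 = 59/15.
At t = 3: ŷ = (7/5)·(3) + (59/15)·(1) = 122/15.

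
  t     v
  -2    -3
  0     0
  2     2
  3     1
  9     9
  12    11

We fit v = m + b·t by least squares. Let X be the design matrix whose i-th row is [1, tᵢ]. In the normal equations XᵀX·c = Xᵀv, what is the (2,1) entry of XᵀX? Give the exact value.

Row 2 ↔ basis t, column 1 ↔ basis 1, so (XᵀX)_{2,1} = Σᵢ t = (-2)·(1) + (0)·(1) + (2)·(1) + (3)·(1) + (9)·(1) + (12)·(1) = 24.

24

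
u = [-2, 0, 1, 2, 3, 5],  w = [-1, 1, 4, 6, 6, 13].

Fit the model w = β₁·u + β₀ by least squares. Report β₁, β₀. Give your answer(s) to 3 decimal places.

β₁ = 1.949, β₀ = 1.910

AᵀA·[β₁, β₀]ᵀ = Aᵀw reads: 43·β₁ + 9·β₀ = 101;  9·β₁ + 6·β₀ = 29.
Determinant 43·6 − 9² = 177.
β₁ = (101·6 − 9·29)/177 = 115/59; β₀ = (43·29 − 9·101)/177 = 338/177.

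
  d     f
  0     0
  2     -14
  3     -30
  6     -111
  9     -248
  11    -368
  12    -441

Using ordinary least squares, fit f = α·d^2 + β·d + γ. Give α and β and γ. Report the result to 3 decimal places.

α = -3.021, β = -0.305, γ = -0.820

From the data, Σd^2·d^2 = 43331, Σd^2·d = 4039, Σd^2 = 395, Σd·d = 395, Σd = 43, Σ1 = 7.
And Σd^2·f = -132442, Σd·f = -12356, Σf = -1212.
Inverting the 3×3 Gram matrix, [α, β, γ]ᵀ = [-134857/44646, -6815/22323, -12207/14882]ᵀ.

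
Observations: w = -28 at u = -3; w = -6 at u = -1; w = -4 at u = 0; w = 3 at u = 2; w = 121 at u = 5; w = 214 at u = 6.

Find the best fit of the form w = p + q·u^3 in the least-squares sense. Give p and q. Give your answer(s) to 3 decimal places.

p = -3.714, q = 1.004

Forming MᵀM = [[6, 321]; [321, 63075]] and Mᵀw = [300, 62135]ᵀ gives MᵀM·[p, q]ᵀ = Mᵀw.
Eliminating q: 63075·(row 1) − 321·(row 2) gives 275409·p = 63075·300 − 321·62135 = -1022835, so p = -340945/91803.
Then q = (62135 − 321·(-340945/91803))/63075 = 92170/91803.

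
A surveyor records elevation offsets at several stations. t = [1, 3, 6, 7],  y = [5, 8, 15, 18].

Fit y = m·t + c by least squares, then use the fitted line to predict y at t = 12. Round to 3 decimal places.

Normal-equation sums: Σt·t = 95, Σt = 17, Σ1 = 4.
For Mᵀy: Σt·y = 245, Σy = 46.
MᵀM·[m, c]ᵀ = Mᵀy becomes [[95, 17]; [17, 4]]·[m, c]ᵀ = [245, 46]ᵀ.
Determinant 95·4 − 17² = 91.
m = (245·4 − 17·46)/91 = 198/91; c = (95·46 − 17·245)/91 = 205/91.
At t = 12: ŷ = (198/91)·(12) + (205/91)·(1) = 2581/91.

ŷ = 28.363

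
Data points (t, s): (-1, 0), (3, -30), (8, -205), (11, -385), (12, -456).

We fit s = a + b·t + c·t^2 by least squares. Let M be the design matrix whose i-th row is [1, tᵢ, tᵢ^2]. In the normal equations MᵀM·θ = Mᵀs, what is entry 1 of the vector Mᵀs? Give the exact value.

Entry 1 ↔ basis 1, so (Mᵀs)_{1} = Σᵢ sᵢ = (1)·(0) + (1)·(-30) + (1)·(-205) + (1)·(-385) + (1)·(-456) = -1076.

-1076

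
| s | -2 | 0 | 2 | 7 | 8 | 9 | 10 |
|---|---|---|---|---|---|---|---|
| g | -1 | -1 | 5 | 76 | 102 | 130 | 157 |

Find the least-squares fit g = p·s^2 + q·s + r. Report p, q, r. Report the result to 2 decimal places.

p = 1.48, q = 1.26, r = -3.15

Compute the Gram sums: Σs^2·s^2 = 23090, Σs^2·s = 2584, Σs^2 = 302, Σs·s = 302, Σs = 34, Σ1 = 7.
Right-hand side: Σs^2·g = 36498, Σs·g = 4100, Σg = 468.
Solving the 3×3 system (Gaussian elimination) gives p = 334055/225561, q = 12352/9807, r = -237206/75187.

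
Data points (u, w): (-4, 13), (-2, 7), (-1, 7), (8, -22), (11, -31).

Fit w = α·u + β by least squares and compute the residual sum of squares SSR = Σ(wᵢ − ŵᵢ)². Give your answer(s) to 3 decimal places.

Normal-equation sums: Σu·u = 206, Σu = 12, Σ1 = 5.
And Σu·w = -590, Σw = -26.
Δ = 206·5 − 12² = 886.
α = ((-590)·5 − 12·(-26))/886 = -1319/443; β = (206·(-26) − 12·(-590))/886 = 862/443.
Residuals: -379/443, -399/443, 920/443, -56/443, -86/443; SSR = 2618/443.

SSR = 5.910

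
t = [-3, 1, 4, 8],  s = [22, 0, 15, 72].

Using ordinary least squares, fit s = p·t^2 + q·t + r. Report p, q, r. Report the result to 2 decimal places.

From the data, Σt^2·t^2 = 4434, Σt^2·t = 550, Σt^2 = 90, Σt·t = 90, Σt = 10, Σ1 = 4.
For Aᵀs: Σt^2·s = 5046, Σt·s = 570, Σs = 109.
So AᵀA·[p, q, r]ᵀ = Aᵀs: [[4434, 550, 90]; [550, 90, 10]; [90, 10, 4]]·[p, q, r]ᵀ = [5046, 570, 109]ᵀ.
Row-reducing yields p = 79/56, q = -1803/728, r = 619/364.

p = 1.41, q = -2.48, r = 1.70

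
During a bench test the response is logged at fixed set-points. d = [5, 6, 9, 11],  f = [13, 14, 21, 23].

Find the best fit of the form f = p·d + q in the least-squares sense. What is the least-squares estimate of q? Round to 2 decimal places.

Forming MᵀM = [[263, 31]; [31, 4]] and Mᵀf = [591, 71]ᵀ gives MᵀM·[p, q]ᵀ = Mᵀf.
Δ = 263·4 − 31² = 91.
p = (591·4 − 31·71)/91 = 163/91; q = (263·71 − 31·591)/91 = 352/91.

q = 3.87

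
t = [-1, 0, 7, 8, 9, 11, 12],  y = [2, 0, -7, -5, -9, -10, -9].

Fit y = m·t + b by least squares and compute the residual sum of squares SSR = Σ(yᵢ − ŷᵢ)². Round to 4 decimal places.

The normal system MᵀM·[m, b]ᵀ = Mᵀy is [[460, 46]; [46, 7]]·[m, b]ᵀ = [-390, -38]ᵀ.
Eliminating b: 7·(row 1) − 46·(row 2) gives 1104·m = 7·(-390) − 46·(-38) = -982, so m = -491/552.
Then b = ((-38) − 46·(-491/552))/7 = 5/12.
Residuals: 383/552, -5/12, -219/184, 469/276, -779/552, -349/552, 347/276; SSR = 2465/276.

SSR = 8.9312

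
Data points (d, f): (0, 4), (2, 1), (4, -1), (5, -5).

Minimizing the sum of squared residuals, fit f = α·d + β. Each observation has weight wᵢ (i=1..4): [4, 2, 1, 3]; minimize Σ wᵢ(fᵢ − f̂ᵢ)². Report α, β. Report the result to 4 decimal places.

From the data, Σwᵢ·d·d = 99, Σwᵢ·d = 23, Σwᵢ·1 = 10.
Right-hand side: Σwᵢ·d·f = -75, Σwᵢ·f = 2.
So XᵀWX·[α, β]ᵀ = XᵀWf: [[99, 23]; [23, 10]]·[α, β]ᵀ = [-75, 2]ᵀ.
Determinant 99·10 − 23² = 461.
α = ((-75)·10 − 23·2)/461 = -796/461; β = (99·2 − 23·(-75))/461 = 1923/461.

α = -1.7267, β = 4.1714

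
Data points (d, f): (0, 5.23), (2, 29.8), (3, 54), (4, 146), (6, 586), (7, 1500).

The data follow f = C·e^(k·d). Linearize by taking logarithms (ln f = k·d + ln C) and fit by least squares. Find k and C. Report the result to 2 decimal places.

k = 0.80, C = 5.47

Linearized form: ln f = k·d + ln C. From the 6 transformed points,
Σd = 22.0000, Σ(d)² = 114.0000, Σln f = 27.7081, Σd·ln f = 128.1229.
Equations: 114.0000·k + 22.0000·ln C = 128.1229;  22.0000·k + 6·ln C = 27.7081.
Solving (det = 200.0000): k = 0.79580, ln C = 1.70007, so C = exp(1.70007) = 5.47436.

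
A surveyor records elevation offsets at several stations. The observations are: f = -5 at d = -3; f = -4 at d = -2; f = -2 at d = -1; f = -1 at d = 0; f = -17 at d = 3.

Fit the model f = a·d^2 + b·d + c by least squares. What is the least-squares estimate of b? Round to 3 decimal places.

Compute the Gram sums: Σd^2·d^2 = 179, Σd^2·d = -9, Σd^2 = 23, Σd·d = 23, Σd = -3, Σ1 = 5.
Right-hand side: Σd^2·f = -216, Σd·f = -26, Σf = -29.
Row-reducing yields a = -551/546, b = -331/182, c = -614/273.

b = -1.819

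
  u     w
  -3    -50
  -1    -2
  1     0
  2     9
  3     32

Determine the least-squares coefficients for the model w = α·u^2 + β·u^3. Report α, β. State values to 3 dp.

α = -0.982, β = 1.522

With design matrix A, AᵀA = [[180, 32]; [32, 1524]] and Aᵀw = [-128, 2288]ᵀ.
det = 180·1524 − 32² = 273296.
α = ((-128)·1524 − 32·2288)/273296 = -16768/17081; β = (180·2288 − 32·(-128))/273296 = 25996/17081.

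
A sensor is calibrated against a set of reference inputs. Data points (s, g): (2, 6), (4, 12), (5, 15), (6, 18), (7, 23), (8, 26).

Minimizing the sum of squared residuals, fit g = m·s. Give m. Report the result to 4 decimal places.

m = 3.1546

Normal-equation sums: Σs·s = 194.
For Mᵀg: Σs·g = 612.
So MᵀM·[m]ᵀ = Mᵀg: [[194]]·[m]ᵀ = [612]ᵀ.
Hence m = 612 / 194 ≈ 3.15464.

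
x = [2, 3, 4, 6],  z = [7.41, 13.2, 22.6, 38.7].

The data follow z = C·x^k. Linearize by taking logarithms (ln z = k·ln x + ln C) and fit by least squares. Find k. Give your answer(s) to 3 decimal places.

k = 1.528

Linearized form: ln z = k·ln x + ln C. From the 4 transformed points,
AᵀA = [[6.8196, 4.9698]; [4.9698, 4]], rhs = [15.0957, 11.3568]ᵀ  (here Σln x = 4.9698, Σ(ln x)² = 6.8196, Σln z = 11.3568, Σln x·ln z = 15.0957).
Δ = 6.8196·4 − (4.9698)² = 2.5794; k = (15.0957·4 − 4.9698·11.3568)/2.5794 = 1.52803, ln C = (6.8196·11.3568 − 4.9698·15.0957)/2.5794 = 0.94071.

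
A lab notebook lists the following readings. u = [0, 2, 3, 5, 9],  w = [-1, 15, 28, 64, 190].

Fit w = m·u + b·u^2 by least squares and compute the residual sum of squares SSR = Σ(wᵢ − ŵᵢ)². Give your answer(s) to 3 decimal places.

SSR = 4.314

Sums needed: Σu·u = 119, Σu·u^2 = 889, Σu^2·u^2 = 7283.
Moment sums: Σu·w = 2144, Σu^2·w = 17302.
So AᵀA·[m, b]ᵀ = Aᵀw: [[119, 889]; [889, 7283]]·[m, b]ᵀ = [2144, 17302]ᵀ.
det = 119·7283 − 889² = 76356.
m = (2144·7283 − 889·17302)/76356 = 38879/12726; b = (119·17302 − 889·2144)/76356 = 3641/1818.
Residuals: -1, 1864/2121, 1718/2121, -2851/2121, 199/707; SSR = 9151/2121.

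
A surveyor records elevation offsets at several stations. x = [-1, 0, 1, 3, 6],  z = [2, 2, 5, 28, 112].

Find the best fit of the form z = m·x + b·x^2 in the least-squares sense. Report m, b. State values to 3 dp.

From the data, Σx·x = 47, Σx·x^2 = 243, Σx^2·x^2 = 1379.
For Mᵀz: Σx·z = 759, Σx^2·z = 4291.
Determinant 47·1379 − 243² = 5764.
m = (759·1379 − 243·4291)/5764 = 987/1441; b = (47·4291 − 243·759)/5764 = 4310/1441.

m = 0.685, b = 2.991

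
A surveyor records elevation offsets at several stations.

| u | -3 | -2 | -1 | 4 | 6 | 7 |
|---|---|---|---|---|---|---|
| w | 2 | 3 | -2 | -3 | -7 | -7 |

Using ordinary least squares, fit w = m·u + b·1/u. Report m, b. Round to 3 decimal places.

Entries of XᵀX: Σu·u = 115, Σu·1/u = 6, Σ1/u·1/u = 10385/7056.
For Xᵀw: Σu·w = -113, Σ1/u·w = -37/12.
Normal equations: [[115, 6]; [6, 10385/7056]]·[m, b]ᵀ = [-113, -37/12]ᵀ.
Δ = 115·(10385/7056) − 6² = 940259/7056.
m = ((-113)·(10385/7056) − 6·(-37/12))/(940259/7056) = -1042969/940259; b = (115·(-37/12) − 6·(-113))/(940259/7056) = 2282028/940259.

m = -1.109, b = 2.427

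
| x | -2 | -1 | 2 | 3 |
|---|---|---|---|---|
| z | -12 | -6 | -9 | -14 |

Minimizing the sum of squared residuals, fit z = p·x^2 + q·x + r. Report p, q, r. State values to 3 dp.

From the data, Σx^2·x^2 = 114, Σx^2·x = 26, Σx^2 = 18, Σx·x = 18, Σx = 2, Σ1 = 4.
For Mᵀz: Σx^2·z = -216, Σx·z = -30, Σz = -41.
MᵀM·[p, q, r]ᵀ = Mᵀz becomes [[114, 26, 18]; [26, 18, 2]; [18, 2, 4]]·[p, q, r]ᵀ = [-216, -30, -41]ᵀ.
Inverting the 3×3 Gram matrix, [p, q, r]ᵀ = [-11/8, 111/136, -76/17]ᵀ.

p = -1.375, q = 0.816, r = -4.471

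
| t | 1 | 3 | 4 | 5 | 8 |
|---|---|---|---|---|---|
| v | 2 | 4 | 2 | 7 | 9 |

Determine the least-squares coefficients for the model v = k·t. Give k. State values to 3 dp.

k = 1.122

Sums needed: Σt·t = 115.
Moment sums: Σt·v = 129.
Hence k = 129 / 115 ≈ 1.12174.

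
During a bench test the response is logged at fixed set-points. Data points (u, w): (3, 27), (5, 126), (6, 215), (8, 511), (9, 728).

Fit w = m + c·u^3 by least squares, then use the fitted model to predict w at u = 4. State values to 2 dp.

ŵ = 64.12

With design matrix M, MᵀM = [[5, 1609]; [1609, 856595]] and Mᵀw = [1607, 855263]ᵀ.
Δ = 5·856595 − 1609² = 1694094.
m = (1607·856595 − 1609·855263)/1694094 = 214999/847047; c = (5·855263 − 1609·1607)/1694094 = 845326/847047.
At u = 4: ŵ = (214999/847047)·(1) + (845326/847047)·(64) = 54315863/847047.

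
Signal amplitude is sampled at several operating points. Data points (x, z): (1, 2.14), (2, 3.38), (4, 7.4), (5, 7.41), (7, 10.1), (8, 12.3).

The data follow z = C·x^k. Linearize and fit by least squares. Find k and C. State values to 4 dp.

k = 0.8379, C = 2.0619

With ln zᵢ as the transformed response and ln xᵢ as the regressor:
Σln x = 7.7142, Σ(ln x)² = 13.1032, Σln z = 10.8051, Σln x·ln z = 16.5608.
Normal system: [[13.1032, 7.7142]; [7.7142, 6]]·[k, ln C]ᵀ = [16.5608, 10.8051]ᵀ.
Solving (det = 19.1098): k = 0.83787, ln C = 0.72360, so C = exp(0.72360) = 2.06185.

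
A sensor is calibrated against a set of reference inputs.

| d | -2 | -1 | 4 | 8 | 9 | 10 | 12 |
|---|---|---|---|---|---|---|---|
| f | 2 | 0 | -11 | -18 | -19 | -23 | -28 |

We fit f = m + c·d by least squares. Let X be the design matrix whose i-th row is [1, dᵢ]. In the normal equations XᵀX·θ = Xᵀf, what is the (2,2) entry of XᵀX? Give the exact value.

Row 2 ↔ basis d, column 2 ↔ basis d, so (XᵀX)_{2,2} = Σᵢ (d)·(d) = (-2)·(-2) + (-1)·(-1) + (4)·(4) + (8)·(8) + (9)·(9) + (10)·(10) + (12)·(12) = 410.

410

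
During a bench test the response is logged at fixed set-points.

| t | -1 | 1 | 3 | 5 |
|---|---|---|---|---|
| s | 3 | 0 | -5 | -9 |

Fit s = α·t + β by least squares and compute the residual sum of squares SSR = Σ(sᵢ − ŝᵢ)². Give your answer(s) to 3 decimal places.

SSR = 0.700

From the data, Σt·t = 36, Σt = 8, Σ1 = 4.
For Mᵀs: Σt·s = -63, Σs = -11.
Normal equations: [[36, 8]; [8, 4]]·[α, β]ᵀ = [-63, -11]ᵀ.
det = 36·4 − 8² = 80.
α = ((-63)·4 − 8·(-11))/80 = -41/20; β = (36·(-11) − 8·(-63))/80 = 27/20.
Residuals: -2/5, 7/10, -1/5, -1/10; SSR = 7/10.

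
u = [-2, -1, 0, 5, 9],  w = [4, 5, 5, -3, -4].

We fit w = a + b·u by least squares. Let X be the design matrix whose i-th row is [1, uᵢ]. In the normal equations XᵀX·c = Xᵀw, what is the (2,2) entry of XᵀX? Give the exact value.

111

Row 2 ↔ basis u, column 2 ↔ basis u, so (XᵀX)_{2,2} = Σᵢ (u)·(u) = (-2)·(-2) + (-1)·(-1) + (0)·(0) + (5)·(5) + (9)·(9) = 111.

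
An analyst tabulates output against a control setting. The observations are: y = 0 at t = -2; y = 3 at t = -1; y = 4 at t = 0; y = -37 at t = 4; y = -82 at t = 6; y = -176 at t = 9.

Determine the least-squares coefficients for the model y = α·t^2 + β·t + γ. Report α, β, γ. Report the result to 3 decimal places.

α = -1.959, β = -2.320, γ = 3.234

AᵀA·[α, β, γ]ᵀ = Aᵀy reads: 8130·α + 1000·β + 138·γ = -17797;  1000·α + 138·β + 16·γ = -2227;  138·α + 16·β + 6·γ = -288.
(Σt^2·t^2 = 8130, Σt^2·t = 1000, Σt^2 = 138, Σt·t = 138, Σt = 16, Σ1 = 6, Σt^2·y = -17797, Σt·y = -2227, Σy = -288.)
Row-reducing yields α = -214607/109572, β = -42367/18262, γ = 354377/109572.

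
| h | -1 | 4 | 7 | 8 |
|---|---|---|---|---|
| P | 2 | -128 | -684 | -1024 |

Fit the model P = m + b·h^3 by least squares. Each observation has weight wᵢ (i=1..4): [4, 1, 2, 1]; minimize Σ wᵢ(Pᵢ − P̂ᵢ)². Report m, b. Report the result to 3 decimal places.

m = 0.115, b = -1.998

Normal-equation sums: Σwᵢ·1 = 8, Σwᵢ·h^3 = 1258, Σwᵢ·h^3·h^3 = 501542.
For MᵀWP: Σwᵢ·P = -2512, Σwᵢ·h^3·P = -1001712.
MᵀWM·[m, b]ᵀ = MᵀWP becomes [[8, 1258]; [1258, 501542]]·[m, b]ᵀ = [-2512, -1001712]ᵀ.
Eliminating b: 501542·(row 1) − 1258·(row 2) gives 2429772·m = 501542·(-2512) − 1258·(-1001712) = 280192, so m = 70048/607443.
Then b = ((-1001712) − 1258·(70048/607443))/501542 = -1213400/607443.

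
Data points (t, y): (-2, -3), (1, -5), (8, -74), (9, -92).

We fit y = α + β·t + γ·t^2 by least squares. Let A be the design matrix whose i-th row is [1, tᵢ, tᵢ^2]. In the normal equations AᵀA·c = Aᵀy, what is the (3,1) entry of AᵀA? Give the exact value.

150

Row 3 ↔ basis t^2, column 1 ↔ basis 1, so (AᵀA)_{3,1} = Σᵢ t^2 = (4)·(1) + (1)·(1) + (64)·(1) + (81)·(1) = 150.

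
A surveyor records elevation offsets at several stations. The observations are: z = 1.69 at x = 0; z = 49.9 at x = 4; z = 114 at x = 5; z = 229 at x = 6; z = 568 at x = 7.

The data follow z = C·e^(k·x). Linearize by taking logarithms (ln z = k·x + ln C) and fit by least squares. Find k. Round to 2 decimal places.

k = 0.83

With ln zᵢ as the transformed response and xᵢ as the regressor:
Σx = 22.0000, Σ(x)² = 126.0000, Σln z = 20.9468, Σx·ln z = 116.3183.
Equations: 126.0000·k + 22.0000·ln C = 116.3183;  22.0000·k + 5·ln C = 20.9468.
Δ = 126.0000·5 − (22.0000)² = 146.0000; k = (116.3183·5 − 22.0000·20.9468)/146.0000 = 0.82714, ln C = (126.0000·20.9468 − 22.0000·116.3183)/146.0000 = 0.54996.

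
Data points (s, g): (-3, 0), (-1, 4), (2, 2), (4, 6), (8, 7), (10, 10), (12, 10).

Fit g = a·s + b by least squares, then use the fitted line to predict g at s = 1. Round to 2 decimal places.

The normal equations are: 338·a + 32·b = 300;  32·a + 7·b = 39.
(Σs·s = 338, Σs = 32, Σ1 = 7, Σs·g = 300, Σg = 39.)
Eliminating b: 7·(row 1) − 32·(row 2) gives 1342·a = 7·300 − 32·39 = 852, so a = 426/671.
Then b = (39 − 32·(426/671))/7 = 1791/671.
At s = 1: ĝ = (426/671)·(1) + (1791/671)·(1) = 2217/671.

ĝ = 3.30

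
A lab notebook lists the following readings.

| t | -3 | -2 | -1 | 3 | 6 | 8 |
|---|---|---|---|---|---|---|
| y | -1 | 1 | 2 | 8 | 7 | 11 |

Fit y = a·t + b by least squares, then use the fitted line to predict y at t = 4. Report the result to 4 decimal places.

ŷ = 6.8088

The normal system MᵀM·[a, b]ᵀ = Mᵀy is [[123, 11]; [11, 6]]·[a, b]ᵀ = [153, 28]ᵀ.
Determinant 123·6 − 11² = 617.
a = (153·6 − 11·28)/617 = 610/617; b = (123·28 − 11·153)/617 = 1761/617.
At t = 4: ŷ = (610/617)·(4) + (1761/617)·(1) = 4201/617.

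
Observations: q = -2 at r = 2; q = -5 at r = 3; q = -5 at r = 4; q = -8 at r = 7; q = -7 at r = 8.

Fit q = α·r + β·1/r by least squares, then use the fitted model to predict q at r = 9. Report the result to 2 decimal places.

q̂ = -9.12

Entries of AᵀA: Σr·r = 142, Σr·1/r = 5, Σ1/r·1/r = 12973/28224.
And Σr·q = -151, Σ1/r·q = -997/168.
Normal equations: [[142, 5]; [5, 12973/28224]]·[α, β]ᵀ = [-151, -997/168]ᵀ.
Eliminating β: (12973/28224)·(row 1) − 5·(row 2) gives (568283/14112)·α = (12973/28224)·(-151) − 5·(-997/168) = -1121443/28224, so α = -1121443/1136566.
Then β = ((-997/168) − 5·(-1121443/1136566))/(12973/28224) = -1237656/568283.
At r = 9: q̂ = (-1121443/1136566)·(9) + (-1237656/568283)·(1/9) = -31104065/3409698.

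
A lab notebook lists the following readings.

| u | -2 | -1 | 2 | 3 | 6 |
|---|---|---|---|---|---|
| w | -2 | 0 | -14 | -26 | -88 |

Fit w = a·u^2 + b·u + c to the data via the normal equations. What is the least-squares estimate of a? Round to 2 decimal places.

Compute the Gram sums: Σu^2·u^2 = 1410, Σu^2·u = 242, Σu^2 = 54, Σu·u = 54, Σu = 8, Σ1 = 5.
And Σu^2·w = -3466, Σu·w = -630, Σw = -130.
MᵀM·[a, b, c]ᵀ = Mᵀw becomes [[1410, 242, 54]; [242, 54, 8]; [54, 8, 5]]·[a, b, c]ᵀ = [-3466, -630, -130]ᵀ.
Inverting the 3×3 Gram matrix, [a, b, c]ᵀ = [-12057/6158, -17539/6158, -915/3079]ᵀ.

a = -1.96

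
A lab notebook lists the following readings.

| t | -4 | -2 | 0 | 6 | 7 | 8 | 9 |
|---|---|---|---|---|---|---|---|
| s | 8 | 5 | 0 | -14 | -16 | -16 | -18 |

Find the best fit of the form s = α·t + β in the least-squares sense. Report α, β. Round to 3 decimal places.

α = -2.106, β = -0.066

Normal-equation sums: Σt·t = 250, Σt = 24, Σ1 = 7.
Right-hand side: Σt·s = -528, Σs = -51.
Normal equations: [[250, 24]; [24, 7]]·[α, β]ᵀ = [-528, -51]ᵀ.
Determinant 250·7 − 24² = 1174.
α = ((-528)·7 − 24·(-51))/1174 = -1236/587; β = (250·(-51) − 24·(-528))/1174 = -39/587.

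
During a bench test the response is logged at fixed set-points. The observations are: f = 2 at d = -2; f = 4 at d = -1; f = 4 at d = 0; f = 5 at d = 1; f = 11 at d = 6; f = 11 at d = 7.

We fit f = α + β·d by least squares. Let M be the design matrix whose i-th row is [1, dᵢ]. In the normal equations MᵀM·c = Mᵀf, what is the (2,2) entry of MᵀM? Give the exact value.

91

Row 2 ↔ basis d, column 2 ↔ basis d, so (MᵀM)_{2,2} = Σᵢ (d)·(d) = (-2)·(-2) + (-1)·(-1) + (0)·(0) + (1)·(1) + (6)·(6) + (7)·(7) = 91.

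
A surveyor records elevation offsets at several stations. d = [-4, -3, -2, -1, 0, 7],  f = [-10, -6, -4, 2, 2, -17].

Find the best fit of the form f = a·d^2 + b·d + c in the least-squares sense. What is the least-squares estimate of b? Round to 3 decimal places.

Forming XᵀX = [[2755, 243, 79]; [243, 79, -3]; [79, -3, 6]] and Xᵀf = [-1061, -55, -33]ᵀ gives XᵀX·[a, b, c]ᵀ = Xᵀf.
Row-reducing yields a = -17013/31856, b = 163127/159280, c = 162773/79640.

b = 1.024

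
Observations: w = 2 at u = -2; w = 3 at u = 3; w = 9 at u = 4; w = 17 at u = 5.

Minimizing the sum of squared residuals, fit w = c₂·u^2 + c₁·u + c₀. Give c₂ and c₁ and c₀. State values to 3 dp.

Forming MᵀM = [[978, 208, 54]; [208, 54, 10]; [54, 10, 4]] and Mᵀw = [604, 126, 31]ᵀ gives MᵀM·[c₂, c₁, c₀]ᵀ = Mᵀw.
Row-reducing yields c₂ = 1839/1892, c₁ = -1465/1892, c₀ = -591/172.

c₂ = 0.972, c₁ = -0.774, c₀ = -3.436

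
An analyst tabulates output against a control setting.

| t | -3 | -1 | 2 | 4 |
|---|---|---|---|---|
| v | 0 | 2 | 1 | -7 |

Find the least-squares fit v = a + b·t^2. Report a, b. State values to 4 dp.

a = 3.4186, b = -0.5891

XᵀX·[a, b]ᵀ = Xᵀv reads: 4·a + 30·b = -4;  30·a + 354·b = -106.
Eliminating b: 354·(row 1) − 30·(row 2) gives 516·a = 354·(-4) − 30·(-106) = 1764, so a = 147/43.
Then b = ((-106) − 30·(147/43))/354 = -76/129.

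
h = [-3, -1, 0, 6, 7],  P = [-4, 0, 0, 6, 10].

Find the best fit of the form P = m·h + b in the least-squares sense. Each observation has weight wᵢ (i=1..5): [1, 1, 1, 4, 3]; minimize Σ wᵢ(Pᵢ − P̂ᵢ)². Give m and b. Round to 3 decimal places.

m = 1.211, b = 0.033

Entries of AᵀWA: Σwᵢ·h·h = 301, Σwᵢ·h = 41, Σwᵢ·1 = 10.
And Σwᵢ·h·P = 366, Σwᵢ·P = 50.
Determinant 301·10 − 41² = 1329.
m = (366·10 − 41·50)/1329 = 1610/1329; b = (301·50 − 41·366)/1329 = 44/1329.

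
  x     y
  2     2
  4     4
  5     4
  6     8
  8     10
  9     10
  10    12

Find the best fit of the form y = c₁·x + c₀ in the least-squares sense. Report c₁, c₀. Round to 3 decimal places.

The normal system MᵀM·[c₁, c₀]ᵀ = Mᵀy is [[326, 44]; [44, 7]]·[c₁, c₀]ᵀ = [378, 50]ᵀ.
Eliminating c₀: 7·(row 1) − 44·(row 2) gives 346·c₁ = 7·378 − 44·50 = 446, so c₁ = 223/173.
Then c₀ = (50 − 44·(223/173))/7 = -166/173.

c₁ = 1.289, c₀ = -0.960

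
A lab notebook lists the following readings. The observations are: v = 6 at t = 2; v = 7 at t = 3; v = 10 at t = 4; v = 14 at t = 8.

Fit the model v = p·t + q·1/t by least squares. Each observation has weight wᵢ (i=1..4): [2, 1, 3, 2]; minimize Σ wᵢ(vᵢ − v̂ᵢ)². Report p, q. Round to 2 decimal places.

p = 1.75, q = 6.44

Forming MᵀWM = [[193, 8]; [8, 239/288]] and MᵀWv = [389, 58/3]ᵀ gives MᵀWM·[p, q]ᵀ = MᵀWv.
Eliminating q: (239/288)·(row 1) − 8·(row 2) gives (27695/288)·p = (239/288)·389 − 8·(58/3) = 48427/288, so p = 48427/27695.
Then q = ((58/3) − 8·(48427/27695))/(239/288) = 178368/27695.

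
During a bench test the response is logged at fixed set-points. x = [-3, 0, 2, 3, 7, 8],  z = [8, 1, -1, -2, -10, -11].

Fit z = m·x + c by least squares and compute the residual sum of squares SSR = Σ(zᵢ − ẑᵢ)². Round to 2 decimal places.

SSR = 2.95

The normal system AᵀA·[m, c]ᵀ = Aᵀz is [[135, 17]; [17, 6]]·[m, c]ᵀ = [-190, -15]ᵀ.
det = 135·6 − 17² = 521.
m = ((-190)·6 − 17·(-15))/521 = -885/521; c = (135·(-15) − 17·(-190))/521 = 1205/521.
Residuals: 308/521, -684/521, 44/521, 408/521, -220/521, 144/521; SSR = 1536/521.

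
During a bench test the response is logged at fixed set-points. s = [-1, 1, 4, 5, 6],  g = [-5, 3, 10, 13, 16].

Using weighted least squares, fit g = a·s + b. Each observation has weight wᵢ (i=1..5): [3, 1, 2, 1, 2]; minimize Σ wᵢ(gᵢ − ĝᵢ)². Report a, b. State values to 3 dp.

Entries of XᵀWX: Σwᵢ·s·s = 133, Σwᵢ·s = 23, Σwᵢ·1 = 9.
Moment sums: Σwᵢ·s·g = 355, Σwᵢ·g = 53.
So XᵀWX·[a, b]ᵀ = XᵀWg: [[133, 23]; [23, 9]]·[a, b]ᵀ = [355, 53]ᵀ.
Eliminating b: 9·(row 1) − 23·(row 2) gives 668·a = 9·355 − 23·53 = 1976, so a = 494/167.
Then b = (53 − 23·(494/167))/9 = -279/167.

a = 2.958, b = -1.671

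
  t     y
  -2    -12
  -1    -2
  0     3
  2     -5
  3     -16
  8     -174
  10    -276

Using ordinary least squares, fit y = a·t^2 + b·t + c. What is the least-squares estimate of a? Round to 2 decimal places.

a = -3.00

Sums needed: Σt^2·t^2 = 14210, Σt^2·t = 1538, Σt^2 = 182, Σt·t = 182, Σt = 20, Σ1 = 7.
And Σt^2·y = -38950, Σt·y = -4184, Σy = -482.
MᵀM·[a, b, c]ᵀ = Mᵀy becomes [[14210, 1538, 182]; [1538, 182, 20]; [182, 20, 7]]·[a, b, c]ᵀ = [-38950, -4184, -482]ᵀ.
Solving the 3×3 system (Gaussian elimination) gives a = -771917/257376, b = 72533/36768, c = 149501/42896.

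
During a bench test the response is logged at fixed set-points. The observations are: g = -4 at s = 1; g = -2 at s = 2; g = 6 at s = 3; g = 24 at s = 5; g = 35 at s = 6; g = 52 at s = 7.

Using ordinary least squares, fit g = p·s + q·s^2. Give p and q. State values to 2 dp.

The normal equations are: 124·p + 720·q = 704;  720·p + 4420·q = 4450.
det = 124·4420 − 720² = 29680.
p = (704·4420 − 720·4450)/29680 = -1154/371; q = (124·4450 − 720·704)/29680 = 1123/742.

p = -3.11, q = 1.51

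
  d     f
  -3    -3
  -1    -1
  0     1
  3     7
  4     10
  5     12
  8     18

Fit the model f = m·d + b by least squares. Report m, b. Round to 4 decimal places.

From the data, Σd·d = 124, Σd = 16, Σ1 = 7.
Right-hand side: Σd·f = 275, Σf = 44.
det = 124·7 − 16² = 612.
m = (275·7 − 16·44)/612 = 407/204; b = (124·44 − 16·275)/612 = 88/51.

m = 1.9951, b = 1.7255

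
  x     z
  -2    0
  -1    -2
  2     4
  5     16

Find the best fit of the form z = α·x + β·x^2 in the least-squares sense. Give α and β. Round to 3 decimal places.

α = 1.127, β = 0.417

From the data, Σx·x = 34, Σx·x^2 = 124, Σx^2·x^2 = 658.
Right-hand side: Σx·z = 90, Σx^2·z = 414.
MᵀM·[α, β]ᵀ = Mᵀz becomes [[34, 124]; [124, 658]]·[α, β]ᵀ = [90, 414]ᵀ.
Δ = 34·658 − 124² = 6996.
α = (90·658 − 124·414)/6996 = 657/583; β = (34·414 − 124·90)/6996 = 243/583.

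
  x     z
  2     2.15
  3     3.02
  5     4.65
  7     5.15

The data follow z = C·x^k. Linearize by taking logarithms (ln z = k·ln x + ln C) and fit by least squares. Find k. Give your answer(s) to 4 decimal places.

k = 0.7219

Let Y = ln z. Fitting Y = k·ln x + ln C by least squares:
Σln x = 5.3471, Σ(ln x)² = 8.0643, Σln z = 5.0466, Σln x·ln z = 7.4077.
Equations: 8.0643·k + 5.3471·ln C = 7.4077;  5.3471·k + 4·ln C = 5.0466.
Solving (det = 3.6655): k = 0.72187, ln C = 0.29667.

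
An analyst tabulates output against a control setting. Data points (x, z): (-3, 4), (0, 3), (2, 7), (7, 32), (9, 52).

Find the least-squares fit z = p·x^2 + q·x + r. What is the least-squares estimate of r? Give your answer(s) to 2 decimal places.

r = 2.64

Forming AᵀA = [[9059, 1053, 143]; [1053, 143, 15]; [143, 15, 5]] and Aᵀz = [5844, 694, 98]ᵀ gives AᵀA·[p, q, r]ᵀ = Aᵀz.
Row-reducing yields p = 60547/122007, q = 37488/40669, r = 322301/122007.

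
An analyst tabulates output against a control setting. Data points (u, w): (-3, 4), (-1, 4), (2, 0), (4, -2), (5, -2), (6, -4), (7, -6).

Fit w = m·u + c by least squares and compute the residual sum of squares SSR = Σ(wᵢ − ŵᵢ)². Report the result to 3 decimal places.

SSR = 4.000

The normal equations are: 140·m + 20·c = -100;  20·m + 7·c = -6.
(Σu·u = 140, Σu = 20, Σ1 = 7, Σu·w = -100, Σw = -6.)
Determinant 140·7 − 20² = 580.
m = ((-100)·7 − 20·(-6))/580 = -1; c = (140·(-6) − 20·(-100))/580 = 2.
Residuals: -1, 1, 0, 0, 1, 0, -1; SSR = 4.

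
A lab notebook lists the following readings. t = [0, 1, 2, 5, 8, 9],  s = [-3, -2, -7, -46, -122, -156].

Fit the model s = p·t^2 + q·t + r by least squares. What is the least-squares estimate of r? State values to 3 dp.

Setting ∂/∂p … = 0 gives: 11299·p + 1375·q + 175·r = -21624;  1375·p + 175·q + 25·r = -2626;  175·p + 25·q + 6·r = -336.
(Σt^2·t^2 = 11299, Σt^2·t = 1375, Σt^2 = 175, Σt·t = 175, Σt = 25, Σ1 = 6, Σt^2·s = -21624, Σt·s = -2626, Σs = -336.)
Row-reducing yields p = -5489/2604, q = 4013/2100, r = -1077/434.

r = -2.482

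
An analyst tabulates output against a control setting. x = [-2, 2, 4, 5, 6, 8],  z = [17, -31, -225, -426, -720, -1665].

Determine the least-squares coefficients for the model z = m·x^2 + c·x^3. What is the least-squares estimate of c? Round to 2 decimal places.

c = -3.00

The normal equations are: 6305·m + 44693·c = -146786;  44693·m + 328649·c = -1076034.
Determinant 6305·328649 − 44693² = 74667696.
m = ((-146786)·328649 − 44693·(-1076034))/74667696 = -18735569/9333462; c = (6305·(-1076034) − 44693·(-146786))/74667696 = -28010959/9333462.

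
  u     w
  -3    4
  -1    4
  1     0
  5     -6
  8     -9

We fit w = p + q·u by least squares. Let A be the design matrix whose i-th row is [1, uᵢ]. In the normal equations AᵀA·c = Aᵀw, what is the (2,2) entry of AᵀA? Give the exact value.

100

Row 2 ↔ basis u, column 2 ↔ basis u, so (AᵀA)_{2,2} = Σᵢ (u)·(u) = (-3)·(-3) + (-1)·(-1) + (1)·(1) + (5)·(5) + (8)·(8) = 100.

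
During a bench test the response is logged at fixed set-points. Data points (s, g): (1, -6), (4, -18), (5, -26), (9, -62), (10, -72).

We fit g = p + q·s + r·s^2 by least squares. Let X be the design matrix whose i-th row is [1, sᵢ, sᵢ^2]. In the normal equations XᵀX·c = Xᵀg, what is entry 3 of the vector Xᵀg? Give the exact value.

-13166

Entry 3 ↔ basis s^2, so (Xᵀg)_{3} = Σᵢ (s^2)·gᵢ = (1)·(-6) + (16)·(-18) + (25)·(-26) + (81)·(-62) + (100)·(-72) = -13166.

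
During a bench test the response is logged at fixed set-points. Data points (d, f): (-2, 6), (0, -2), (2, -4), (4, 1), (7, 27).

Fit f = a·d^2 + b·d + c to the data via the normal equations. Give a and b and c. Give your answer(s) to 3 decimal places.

From the data, Σd^2·d^2 = 2689, Σd^2·d = 407, Σd^2 = 73, Σd·d = 73, Σd = 11, Σ1 = 5.
And Σd^2·f = 1347, Σd·f = 173, Σf = 28.
XᵀX·[a, b, c]ᵀ = Xᵀf becomes [[2689, 407, 73]; [407, 73, 11]; [73, 11, 5]]·[a, b, c]ᵀ = [1347, 173, 28]ᵀ.
Inverting the 3×3 Gram matrix, [a, b, c]ᵀ = [559/564, -1535/564, -271/94]ᵀ.

a = 0.991, b = -2.722, c = -2.883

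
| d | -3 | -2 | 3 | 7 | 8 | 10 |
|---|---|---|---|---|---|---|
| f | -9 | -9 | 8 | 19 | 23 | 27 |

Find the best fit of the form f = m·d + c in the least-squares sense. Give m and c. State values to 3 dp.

m = 2.927, c = -1.388

The normal equations are: 235·m + 23·c = 656;  23·m + 6·c = 59.
(Σd·d = 235, Σd = 23, Σ1 = 6, Σd·f = 656, Σf = 59.)
Eliminating c: 6·(row 1) − 23·(row 2) gives 881·m = 6·656 − 23·59 = 2579, so m = 2579/881.
Then c = (59 − 23·(2579/881))/6 = -1223/881.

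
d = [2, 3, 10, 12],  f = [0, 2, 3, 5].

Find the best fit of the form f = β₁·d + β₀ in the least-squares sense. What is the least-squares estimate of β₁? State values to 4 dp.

From the data, Σd·d = 257, Σd = 27, Σ1 = 4.
Right-hand side: Σd·f = 96, Σf = 10.
Normal equations: [[257, 27]; [27, 4]]·[β₁, β₀]ᵀ = [96, 10]ᵀ.
Δ = 257·4 − 27² = 299.
β₁ = (96·4 − 27·10)/299 = 114/299; β₀ = (257·10 − 27·96)/299 = -22/299.

β₁ = 0.3813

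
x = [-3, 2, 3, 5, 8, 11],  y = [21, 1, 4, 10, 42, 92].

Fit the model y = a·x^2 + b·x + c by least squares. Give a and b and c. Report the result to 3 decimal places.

a = 1.027, b = -3.219, c = 2.588

Entries of AᵀA: Σx^2·x^2 = 19540, Σx^2·x = 1976, Σx^2 = 232, Σx·x = 232, Σx = 26, Σ1 = 6.
For Aᵀy: Σx^2·y = 14299, Σx·y = 1349, Σy = 170.
Row-reducing yields a = 54593/53180, b = -85591/26590, c = 68813/26590.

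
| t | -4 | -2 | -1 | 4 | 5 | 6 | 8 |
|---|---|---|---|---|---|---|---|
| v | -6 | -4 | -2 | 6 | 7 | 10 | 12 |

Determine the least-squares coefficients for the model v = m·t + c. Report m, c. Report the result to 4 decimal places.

With design matrix X, XᵀX = [[162, 16]; [16, 7]] and Xᵀv = [249, 23]ᵀ.
det = 162·7 − 16² = 878.
m = (249·7 − 16·23)/878 = 1375/878; c = (162·23 − 16·249)/878 = -129/439.

m = 1.5661, c = -0.2938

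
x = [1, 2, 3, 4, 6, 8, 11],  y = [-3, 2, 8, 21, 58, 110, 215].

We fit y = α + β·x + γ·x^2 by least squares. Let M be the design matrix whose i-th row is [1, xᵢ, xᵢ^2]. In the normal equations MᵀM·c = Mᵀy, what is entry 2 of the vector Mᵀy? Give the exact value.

3702

Entry 2 ↔ basis x, so (Mᵀy)_{2} = Σᵢ (x)·yᵢ = (1)·(-3) + (2)·(2) + (3)·(8) + (4)·(21) + (6)·(58) + (8)·(110) + (11)·(215) = 3702.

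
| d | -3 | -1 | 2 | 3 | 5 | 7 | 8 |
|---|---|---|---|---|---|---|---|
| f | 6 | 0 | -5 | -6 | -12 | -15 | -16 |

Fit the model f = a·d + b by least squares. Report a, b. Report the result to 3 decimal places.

Setting ∂/∂a … = 0 gives: 161·a + 21·b = -339;  21·a + 7·b = -48.
(Σd·d = 161, Σd = 21, Σ1 = 7, Σd·f = -339, Σf = -48.)
Eliminating b: 7·(row 1) − 21·(row 2) gives 686·a = 7·(-339) − 21·(-48) = -1365, so a = -195/98.
Then b = ((-48) − 21·(-195/98))/7 = -87/98.

a = -1.990, b = -0.888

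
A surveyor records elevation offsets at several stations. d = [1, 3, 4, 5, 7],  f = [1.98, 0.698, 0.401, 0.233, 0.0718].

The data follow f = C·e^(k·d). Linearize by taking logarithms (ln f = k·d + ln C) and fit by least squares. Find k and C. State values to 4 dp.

With ln fᵢ as the transformed response and dᵢ as the regressor:
XᵀX = [[100.0000, 20.0000]; [20.0000, 5]], rhs = [-29.7714, -4.6808]ᵀ  (here Σd = 20.0000, Σ(d)² = 100.0000, Σln f = -4.6808, Σd·ln f = -29.7714).
Solving (det = 100.0000): k = -0.55240, ln C = 1.27345, so C = exp(1.27345) = 3.57317.

k = -0.5524, C = 3.5732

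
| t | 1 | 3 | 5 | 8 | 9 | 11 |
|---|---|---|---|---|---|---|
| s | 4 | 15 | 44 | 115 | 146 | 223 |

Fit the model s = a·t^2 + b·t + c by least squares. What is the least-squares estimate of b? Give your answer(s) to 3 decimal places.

b = -2.218

From the data, Σt^2·t^2 = 26005, Σt^2·t = 2725, Σt^2 = 301, Σt·t = 301, Σt = 37, Σ1 = 6.
Moment sums: Σt^2·s = 47408, Σt·s = 4956, Σs = 547.
So XᵀX·[a, b, c]ᵀ = Xᵀs: [[26005, 2725, 301]; [2725, 301, 37]; [301, 37, 6]]·[a, b, c]ᵀ = [47408, 4956, 547]ᵀ.
Inverting the 3×3 Gram matrix, [a, b, c]ᵀ = [118549/59046, -10075/4542, 40583/9841]ᵀ.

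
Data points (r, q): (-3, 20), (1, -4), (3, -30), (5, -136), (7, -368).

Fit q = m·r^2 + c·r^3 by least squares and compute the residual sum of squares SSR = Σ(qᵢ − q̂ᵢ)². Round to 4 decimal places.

SSR = 16.0096

AᵀA·[m, c]ᵀ = Aᵀq reads: 3189·m + 19933·c = -21526;  19933·m + 134733·c = -144578.
(Σr^2·r^2 = 3189, Σr^2·r^3 = 19933, Σr^3·r^3 = 134733, Σr^2·q = -21526, Σr^3·q = -144578.)
Eliminating c: 134733·(row 1) − 19933·(row 2) gives 32339048·m = 134733·(-21526) − 19933·(-144578) = -18389284, so m = -4597321/8084762.
Then c = ((-144578) − 19933·(-4597321/8084762))/134733 = -7995371/8084762.
Residuals: -6401944/4042381, -1410454/577483, 7354023/4042381, 7413384/4042381, -536531/577483; SSR = 64716774/4042381.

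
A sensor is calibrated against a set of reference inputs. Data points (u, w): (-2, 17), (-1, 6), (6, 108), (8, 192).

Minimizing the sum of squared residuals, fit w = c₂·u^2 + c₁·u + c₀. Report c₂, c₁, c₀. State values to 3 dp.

c₂ = 3.082, c₁ = -0.940, c₀ = 2.433

Entries of XᵀX: Σu^2·u^2 = 5409, Σu^2·u = 719, Σu^2 = 105, Σu·u = 105, Σu = 11, Σ1 = 4.
Right-hand side: Σu^2·w = 16250, Σu·w = 2144, Σw = 323.
So XᵀX·[c₂, c₁, c₀]ᵀ = Xᵀw: [[5409, 719, 105]; [719, 105, 11]; [105, 11, 4]]·[c₂, c₁, c₀]ᵀ = [16250, 2144, 323]ᵀ.
Inverting the 3×3 Gram matrix, [c₂, c₁, c₀]ᵀ = [81229/26356, -24779/26356, 16032/6589]ᵀ.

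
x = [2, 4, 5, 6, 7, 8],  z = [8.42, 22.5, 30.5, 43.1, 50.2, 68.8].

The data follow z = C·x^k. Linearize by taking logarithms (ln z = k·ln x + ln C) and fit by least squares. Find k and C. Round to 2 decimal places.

Let Y = ln z. Fitting Y = k·ln x + ln C by least squares:
AᵀA = [[16.3136, 9.5060]; [9.5060, 6]], rhs = [34.4558, 20.5726]ᵀ  (here Σln x = 9.5060, Σ(ln x)² = 16.3136, Σln z = 20.5726, Σln x·ln z = 34.4558).
Slope k = (n·Σln x·ln z − Σln x·Σln z)/(n·Σ(ln x)² − (Σln x)²) = (6·34.4558 − 9.5060·20.5726)/7.5177 = 1.48605; ln C = (Σln z − k·Σln x)/n = 1.07436, so C = exp(1.07436) = 2.92813.

k = 1.49, C = 2.93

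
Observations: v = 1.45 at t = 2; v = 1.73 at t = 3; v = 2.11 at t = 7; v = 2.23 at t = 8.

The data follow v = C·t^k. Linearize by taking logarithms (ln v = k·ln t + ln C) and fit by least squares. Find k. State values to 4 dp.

k = 0.2919

Let Y = ln v. Fitting Y = k·ln t + ln C by least squares:
Sums: Σln t = 5.8171, Σ(ln t)² = 9.7980, Σln v = 2.4684, Σln t·ln v = 3.9804.
Normal system: [[9.7980, 5.8171]; [5.8171, 4]]·[k, ln C]ᵀ = [3.9804, 2.4684]ᵀ.
Δ = 9.7980·4 − (5.8171)² = 5.3534; k = (3.9804·4 − 5.8171·2.4684)/5.3534 = 0.29194, ln C = (9.7980·2.4684 − 5.8171·3.9804)/5.3534 = 0.19253.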